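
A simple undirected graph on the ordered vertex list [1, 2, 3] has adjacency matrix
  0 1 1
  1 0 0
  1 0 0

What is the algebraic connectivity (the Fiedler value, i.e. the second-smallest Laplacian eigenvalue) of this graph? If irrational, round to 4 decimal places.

1

Reading degrees in the order [1, 2, 3] gives [2, 1, 1]; set D = diag(2, 1, 1) and form L = D - A. The sorted Laplacian eigenvalues are [0, 1, 3]; the algebraic connectivity is the second entry, 1. The eigenvalues sum to 4, which equals trace(L) = 2|E|.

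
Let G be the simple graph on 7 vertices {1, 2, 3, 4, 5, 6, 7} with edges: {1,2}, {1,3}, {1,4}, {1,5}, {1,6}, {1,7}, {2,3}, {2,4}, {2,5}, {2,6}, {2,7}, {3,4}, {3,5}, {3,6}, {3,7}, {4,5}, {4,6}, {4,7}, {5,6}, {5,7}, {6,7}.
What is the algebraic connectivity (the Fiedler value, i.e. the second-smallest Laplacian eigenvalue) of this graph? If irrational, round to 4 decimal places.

Each diagonal entry of L is the vertex degree and each off-diagonal entry is -1 where an edge is present, 0 otherwise; in the order [1, 2, 3, 4, 5, 6, 7] the diagonal is [6, 6, 6, 6, 6, 6, 6]. The sorted Laplacian eigenvalues are [0, 7, 7, 7, 7, 7, 7]; the algebraic connectivity is the second entry, 7. The eigenvalues sum to 42, which equals trace(L) = 2|E|.

7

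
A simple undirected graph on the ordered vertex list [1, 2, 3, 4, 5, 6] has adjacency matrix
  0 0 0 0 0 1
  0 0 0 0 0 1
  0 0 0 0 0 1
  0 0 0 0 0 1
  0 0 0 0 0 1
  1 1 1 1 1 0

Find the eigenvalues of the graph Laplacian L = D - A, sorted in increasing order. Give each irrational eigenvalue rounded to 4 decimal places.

Reading degrees in the order [1, 2, 3, 4, 5, 6] gives [1, 1, 1, 1, 1, 5]; set D = diag(1, 1, 1, 1, 1, 5) and form L = D - A. L is symmetric positive semidefinite, so every eigenvalue is real and nonnegative.

[0, 1, 1, 1, 1, 6]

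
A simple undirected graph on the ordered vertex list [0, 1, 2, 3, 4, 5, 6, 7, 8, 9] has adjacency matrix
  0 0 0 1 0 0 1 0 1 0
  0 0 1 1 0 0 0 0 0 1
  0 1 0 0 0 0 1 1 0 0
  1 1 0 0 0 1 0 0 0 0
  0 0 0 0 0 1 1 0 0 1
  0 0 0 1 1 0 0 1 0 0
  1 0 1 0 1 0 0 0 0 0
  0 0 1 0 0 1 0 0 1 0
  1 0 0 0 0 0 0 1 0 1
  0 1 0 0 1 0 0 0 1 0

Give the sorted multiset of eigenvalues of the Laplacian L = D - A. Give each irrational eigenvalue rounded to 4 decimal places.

[0, 2, 2, 2, 2, 2, 5, 5, 5, 5]

With the vertex order [0, 1, 2, 3, 4, 5, 6, 7, 8, 9], the degrees are [3, 3, 3, 3, 3, 3, 3, 3, 3, 3], giving D = diag(3, 3, 3, 3, 3, 3, 3, 3, 3, 3) and L = D - A. The multiplicity of 0 as a Laplacian eigenvalue equals the number of connected components. The largest eigenvalue, 5, is at most the vertex count 10.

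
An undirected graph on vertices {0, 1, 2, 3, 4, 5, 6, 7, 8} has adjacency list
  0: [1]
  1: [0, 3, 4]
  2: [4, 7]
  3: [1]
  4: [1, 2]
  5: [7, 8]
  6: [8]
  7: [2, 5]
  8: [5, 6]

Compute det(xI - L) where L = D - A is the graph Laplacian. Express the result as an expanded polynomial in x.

With the vertex order [0, 1, 2, 3, 4, 5, 6, 7, 8], the degrees are [1, 3, 2, 1, 2, 2, 1, 2, 2], giving D = diag(1, 3, 2, 1, 2, 2, 1, 2, 2) and L = D - A. L has integer entries, so p(x) = det(xI - L) has integer coefficients. Expanding the determinant yields x^9 - 16x^8 + 104x^7 - 354x^6 + 679x^5 - 736x^4 + 427x^3 - 114x^2 + 9x. The constant term is 0 because L is singular (the all-ones vector lies in its kernel). By the matrix-tree theorem the graph has (1/9) * product of the nonzero eigenvalues = 1 spanning tree.

x^9 - 16x^8 + 104x^7 - 354x^6 + 679x^5 - 736x^4 + 427x^3 - 114x^2 + 9x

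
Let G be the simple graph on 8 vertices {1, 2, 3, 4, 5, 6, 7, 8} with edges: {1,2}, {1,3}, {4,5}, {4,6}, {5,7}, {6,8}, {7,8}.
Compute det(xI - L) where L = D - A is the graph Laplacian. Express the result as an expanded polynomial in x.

Each diagonal entry of L is the vertex degree and each off-diagonal entry is -1 where an edge is present, 0 otherwise; in the order [1, 2, 3, 4, 5, 6, 7, 8] the diagonal is [2, 1, 1, 2, 2, 2, 2, 2]. L has integer entries, so p(x) = det(xI - L) has integer coefficients. Expanding the determinant yields x^8 - 14x^7 + 78x^6 - 220x^5 + 330x^4 - 250x^3 + 75x^2. The coefficient of x^7 equals -trace(L) = -14, matching the sum of degrees.

x^8 - 14x^7 + 78x^6 - 220x^5 + 330x^4 - 250x^3 + 75x^2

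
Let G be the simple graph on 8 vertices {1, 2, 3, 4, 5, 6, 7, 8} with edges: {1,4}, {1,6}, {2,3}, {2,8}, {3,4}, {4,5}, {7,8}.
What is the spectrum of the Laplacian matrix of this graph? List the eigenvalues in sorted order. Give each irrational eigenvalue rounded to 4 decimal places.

Each diagonal entry of L is the vertex degree and each off-diagonal entry is -1 where an edge is present, 0 otherwise; in the order [1, 2, 3, 4, 5, 6, 7, 8] the diagonal is [2, 2, 2, 3, 1, 1, 1, 2]. Since every row of L sums to 0, the all-ones vector is in the kernel and 0 is an eigenvalue. The single zero eigenvalue shows the graph is connected. The eigenvalues sum to 14, which equals trace(L) = 2|E|. There is one zero in the spectrum, matching the 1 component.

[0, 0.1864, 0.5858, 1, 2, 2.4707, 3.4142, 4.3429]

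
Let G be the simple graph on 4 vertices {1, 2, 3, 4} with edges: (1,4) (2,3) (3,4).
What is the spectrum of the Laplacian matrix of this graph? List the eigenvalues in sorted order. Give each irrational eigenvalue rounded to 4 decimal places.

Each diagonal entry of L is the vertex degree and each off-diagonal entry is -1 where an edge is present, 0 otherwise; in the order [1, 2, 3, 4] the diagonal is [1, 1, 2, 2]. Since every row of L sums to 0, the all-ones vector is in the kernel and 0 is an eigenvalue. The single zero eigenvalue shows the graph is connected. There is one zero in the spectrum, matching the 1 component. The eigenvalues sum to 6, which equals trace(L) = 2|E|.

[0, 0.5858, 2, 3.4142]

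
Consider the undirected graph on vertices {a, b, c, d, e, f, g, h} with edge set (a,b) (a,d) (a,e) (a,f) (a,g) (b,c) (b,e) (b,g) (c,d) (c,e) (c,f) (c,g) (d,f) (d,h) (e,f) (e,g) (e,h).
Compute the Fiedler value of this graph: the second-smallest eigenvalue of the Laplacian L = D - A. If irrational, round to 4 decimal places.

1.8057

Reading degrees in the order [a, b, c, d, e, f, g, h] gives [5, 4, 5, 4, 6, 4, 4, 2]; set D = diag(5, 4, 5, 4, 6, 4, 4, 2) and form L = D - A. The sorted Laplacian eigenvalues are [0, 1.8057, 3.1074, 4.8491, 5, 5, 6.7932, 7.4447]; the algebraic connectivity is the second entry, 1.8057. The eigenvalues sum to 34, which equals trace(L) = 2|E|.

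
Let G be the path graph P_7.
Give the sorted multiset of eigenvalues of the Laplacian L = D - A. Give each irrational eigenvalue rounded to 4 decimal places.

The graph has 7 vertices and degree multiset [2, 2, 2, 2, 2, 1, 1]; D is the diagonal matrix of degrees and L = D - A. L is symmetric positive semidefinite, so every eigenvalue is real and nonnegative. The single zero eigenvalue shows the graph is connected.

[0, 0.1981, 0.7530, 1.5550, 2.4450, 3.2470, 3.8019]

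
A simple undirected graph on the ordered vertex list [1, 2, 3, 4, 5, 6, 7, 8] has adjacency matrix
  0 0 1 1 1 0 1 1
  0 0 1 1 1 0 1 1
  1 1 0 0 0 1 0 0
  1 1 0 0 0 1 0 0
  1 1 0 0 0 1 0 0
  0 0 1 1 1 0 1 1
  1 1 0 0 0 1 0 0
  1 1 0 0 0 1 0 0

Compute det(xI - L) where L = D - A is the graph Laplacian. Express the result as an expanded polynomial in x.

x^8 - 30x^7 + 375x^6 - 2540x^5 + 10095x^4 - 23598x^3 + 30105x^2 - 16200x

Each diagonal entry of L is the vertex degree and each off-diagonal entry is -1 where an edge is present, 0 otherwise; in the order [1, 2, 3, 4, 5, 6, 7, 8] the diagonal is [5, 5, 3, 3, 3, 5, 3, 3]. L has integer entries, so p(x) = det(xI - L) has integer coefficients. Expanding the determinant yields x^8 - 30x^7 + 375x^6 - 2540x^5 + 10095x^4 - 23598x^3 + 30105x^2 - 16200x. The coefficient of x^7 equals -trace(L) = -30, matching the sum of degrees. By the matrix-tree theorem the graph has (1/8) * product of the nonzero eigenvalues = 2025 spanning trees. The eigenvalues sum to 30, which equals trace(L) = 2|E|.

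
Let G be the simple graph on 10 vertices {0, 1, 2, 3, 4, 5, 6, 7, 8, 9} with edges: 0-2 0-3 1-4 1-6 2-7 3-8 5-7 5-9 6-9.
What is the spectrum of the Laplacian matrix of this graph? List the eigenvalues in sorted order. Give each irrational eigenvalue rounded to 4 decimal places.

[0, 0.0979, 0.3820, 0.8244, 1.3820, 2, 2.6180, 3.1756, 3.6180, 3.9021]

Reading degrees in the order [0, 1, 2, 3, 4, 5, 6, 7, 8, 9] gives [2, 2, 2, 2, 1, 2, 2, 2, 1, 2]; set D = diag(2, 2, 2, 2, 1, 2, 2, 2, 1, 2) and form L = D - A. L is symmetric positive semidefinite, so every eigenvalue is real and nonnegative. The eigenvalues sum to 18, which equals trace(L) = 2|E|. The largest eigenvalue, 3.9021, is at most the vertex count 10.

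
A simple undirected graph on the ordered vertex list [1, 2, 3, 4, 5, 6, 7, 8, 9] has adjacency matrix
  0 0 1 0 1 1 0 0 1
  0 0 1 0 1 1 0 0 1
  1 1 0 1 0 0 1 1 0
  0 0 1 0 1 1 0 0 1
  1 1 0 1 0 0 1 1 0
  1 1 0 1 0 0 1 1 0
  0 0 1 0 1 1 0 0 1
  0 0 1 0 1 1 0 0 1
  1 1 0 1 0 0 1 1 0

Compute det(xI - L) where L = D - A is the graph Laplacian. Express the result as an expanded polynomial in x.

x^9 - 40x^8 + 690x^7 - 6720x^6 + 40485x^5 - 154704x^4 + 366560x^3 - 492800x^2 + 288000x

Reading degrees in the order [1, 2, 3, 4, 5, 6, 7, 8, 9] gives [4, 4, 5, 4, 5, 5, 4, 4, 5]; set D = diag(4, 4, 5, 4, 5, 5, 4, 4, 5) and form L = D - A. Computing det(xI - L) by cofactor expansion (or equivalently via sum-over-permutations) gives x^9 - 40x^8 + 690x^7 - 6720x^6 + 40485x^5 - 154704x^4 + 366560x^3 - 492800x^2 + 288000x. Since p(0) = det(-L) = 0, x divides p(x). There is one zero in the spectrum, matching the 1 component.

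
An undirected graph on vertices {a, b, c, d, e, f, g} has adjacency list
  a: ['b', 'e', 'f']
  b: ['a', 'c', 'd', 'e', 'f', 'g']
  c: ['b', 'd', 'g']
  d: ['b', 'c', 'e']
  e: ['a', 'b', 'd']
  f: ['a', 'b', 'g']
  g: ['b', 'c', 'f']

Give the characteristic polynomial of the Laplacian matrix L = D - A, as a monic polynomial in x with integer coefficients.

With the vertex order [a, b, c, d, e, f, g], the degrees are [3, 6, 3, 3, 3, 3, 3], giving D = diag(3, 6, 3, 3, 3, 3, 3) and L = D - A. Computing det(xI - L) by cofactor expansion (or equivalently via sum-over-permutations) gives x^7 - 24x^6 + 231x^5 - 1140x^4 + 3036x^3 - 4128x^2 + 2240x. The coefficient of x^6 equals -trace(L) = -24, matching the sum of degrees.

x^7 - 24x^6 + 231x^5 - 1140x^4 + 3036x^3 - 4128x^2 + 2240x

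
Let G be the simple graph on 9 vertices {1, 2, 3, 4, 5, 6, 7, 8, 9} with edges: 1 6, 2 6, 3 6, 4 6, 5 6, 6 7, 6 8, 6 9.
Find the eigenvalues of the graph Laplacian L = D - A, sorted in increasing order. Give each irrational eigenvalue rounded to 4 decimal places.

With the vertex order [1, 2, 3, 4, 5, 6, 7, 8, 9], the degrees are [1, 1, 1, 1, 1, 8, 1, 1, 1], giving D = diag(1, 1, 1, 1, 1, 8, 1, 1, 1) and L = D - A. Since every row of L sums to 0, the all-ones vector is in the kernel and 0 is an eigenvalue. The single zero eigenvalue shows the graph is connected.

[0, 1, 1, 1, 1, 1, 1, 1, 9]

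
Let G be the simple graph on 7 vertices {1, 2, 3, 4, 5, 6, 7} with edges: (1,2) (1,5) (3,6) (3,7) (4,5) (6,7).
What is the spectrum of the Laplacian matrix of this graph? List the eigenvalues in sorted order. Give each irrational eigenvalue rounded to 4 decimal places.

[0, 0, 0.5858, 2, 3, 3, 3.4142]

Each diagonal entry of L is the vertex degree and each off-diagonal entry is -1 where an edge is present, 0 otherwise; in the order [1, 2, 3, 4, 5, 6, 7] the diagonal is [2, 1, 2, 1, 2, 2, 2]. Since every row of L sums to 0, the all-ones vector is in the kernel and 0 is an eigenvalue. The 2 zero eigenvalues correspond to the 2 connected components. There are 2 zeros in the spectrum, matching the 2 components.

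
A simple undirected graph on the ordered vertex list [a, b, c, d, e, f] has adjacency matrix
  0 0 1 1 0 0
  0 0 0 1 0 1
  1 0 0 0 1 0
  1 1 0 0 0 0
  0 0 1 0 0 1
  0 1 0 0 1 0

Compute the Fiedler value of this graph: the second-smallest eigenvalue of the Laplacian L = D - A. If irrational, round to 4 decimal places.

With the vertex order [a, b, c, d, e, f], the degrees are [2, 2, 2, 2, 2, 2], giving D = diag(2, 2, 2, 2, 2, 2) and L = D - A. Computing the eigenvalues of L and sorting gives [0, 1, 1, 3, 3, 4]. The Fiedler value lambda_2 = 1 is strictly positive, so the graph is connected.

1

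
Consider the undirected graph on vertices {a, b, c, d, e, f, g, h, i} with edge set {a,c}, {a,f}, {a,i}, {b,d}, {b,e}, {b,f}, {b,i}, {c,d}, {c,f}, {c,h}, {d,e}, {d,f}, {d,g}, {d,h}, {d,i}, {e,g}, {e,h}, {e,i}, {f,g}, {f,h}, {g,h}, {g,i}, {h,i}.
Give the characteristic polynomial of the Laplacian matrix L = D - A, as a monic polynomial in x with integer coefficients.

With the vertex order [a, b, c, d, e, f, g, h, i], the degrees are [3, 4, 4, 7, 5, 6, 5, 6, 6], giving D = diag(3, 4, 4, 7, 5, 6, 5, 6, 6) and L = D - A. L has integer entries, so p(x) = det(xI - L) has integer coefficients. Expanding the determinant yields x^9 - 46x^8 + 911x^7 - 10132x^6 + 69112x^5 - 295554x^4 + 772241x^3 - 1124338x^2 + 696132x. The constant term is 0 because L is singular (the all-ones vector lies in its kernel). By the matrix-tree theorem the graph has (1/9) * product of the nonzero eigenvalues = 77348 spanning trees.

x^9 - 46x^8 + 911x^7 - 10132x^6 + 69112x^5 - 295554x^4 + 772241x^3 - 1124338x^2 + 696132x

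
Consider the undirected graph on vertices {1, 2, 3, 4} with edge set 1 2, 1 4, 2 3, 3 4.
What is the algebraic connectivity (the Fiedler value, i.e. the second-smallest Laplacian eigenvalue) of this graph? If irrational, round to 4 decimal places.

Each diagonal entry of L is the vertex degree and each off-diagonal entry is -1 where an edge is present, 0 otherwise; in the order [1, 2, 3, 4] the diagonal is [2, 2, 2, 2]. The sorted Laplacian eigenvalues are [0, 2, 2, 4]; the algebraic connectivity is the second entry, 2.

2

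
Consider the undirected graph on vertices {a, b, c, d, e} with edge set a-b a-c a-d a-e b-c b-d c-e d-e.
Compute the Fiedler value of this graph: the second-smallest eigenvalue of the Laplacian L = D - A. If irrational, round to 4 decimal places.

3

Reading degrees in the order [a, b, c, d, e] gives [4, 3, 3, 3, 3]; set D = diag(4, 3, 3, 3, 3) and form L = D - A. The smallest Laplacian eigenvalue is always 0. The next one, lambda_2 = 3, measures how hard the graph is to disconnect: larger values mean better connectivity. The eigenvalues sum to 16, which equals trace(L) = 2|E|. The largest eigenvalue, 5, is at most the vertex count 5.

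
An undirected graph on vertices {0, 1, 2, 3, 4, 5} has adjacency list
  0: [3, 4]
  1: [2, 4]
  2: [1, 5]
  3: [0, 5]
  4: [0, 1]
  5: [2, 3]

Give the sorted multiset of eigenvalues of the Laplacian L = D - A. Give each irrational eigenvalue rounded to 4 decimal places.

Reading degrees in the order [0, 1, 2, 3, 4, 5] gives [2, 2, 2, 2, 2, 2]; set D = diag(2, 2, 2, 2, 2, 2) and form L = D - A. L is symmetric positive semidefinite, so every eigenvalue is real and nonnegative. The single zero eigenvalue shows the graph is connected. By the matrix-tree theorem the graph has (1/6) * product of the nonzero eigenvalues = 6 spanning trees. The largest eigenvalue, 4, is at most the vertex count 6.

[0, 1, 1, 3, 3, 4]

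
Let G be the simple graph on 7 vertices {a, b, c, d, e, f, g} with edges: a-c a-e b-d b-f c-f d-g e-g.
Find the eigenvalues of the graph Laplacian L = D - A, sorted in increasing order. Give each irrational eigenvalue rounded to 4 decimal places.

[0, 0.7530, 0.7530, 2.4450, 2.4450, 3.8019, 3.8019]

With the vertex order [a, b, c, d, e, f, g], the degrees are [2, 2, 2, 2, 2, 2, 2], giving D = diag(2, 2, 2, 2, 2, 2, 2) and L = D - A. L is symmetric positive semidefinite, so every eigenvalue is real and nonnegative. The single zero eigenvalue shows the graph is connected.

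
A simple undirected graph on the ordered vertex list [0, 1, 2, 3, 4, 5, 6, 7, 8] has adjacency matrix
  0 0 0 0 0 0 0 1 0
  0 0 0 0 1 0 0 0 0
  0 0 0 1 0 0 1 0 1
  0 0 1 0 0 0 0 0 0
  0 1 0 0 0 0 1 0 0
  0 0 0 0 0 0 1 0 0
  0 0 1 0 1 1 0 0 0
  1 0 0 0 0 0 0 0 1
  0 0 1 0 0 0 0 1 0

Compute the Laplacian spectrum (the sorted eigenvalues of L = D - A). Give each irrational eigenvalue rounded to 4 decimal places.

Reading degrees in the order [0, 1, 2, 3, 4, 5, 6, 7, 8] gives [1, 1, 3, 1, 2, 1, 3, 2, 2]; set D = diag(1, 1, 3, 1, 2, 1, 3, 2, 2) and form L = D - A. Diagonalising L (or applying a numerical eigensolver to the 9x9 matrix) gives the spectrum above. There is one zero in the spectrum, matching the 1 component. The eigenvalues sum to 16, which equals trace(L) = 2|E|.

[0, 0.1862, 0.4822, 0.7043, 1.4073, 2.1338, 2.8532, 3.5372, 4.6958]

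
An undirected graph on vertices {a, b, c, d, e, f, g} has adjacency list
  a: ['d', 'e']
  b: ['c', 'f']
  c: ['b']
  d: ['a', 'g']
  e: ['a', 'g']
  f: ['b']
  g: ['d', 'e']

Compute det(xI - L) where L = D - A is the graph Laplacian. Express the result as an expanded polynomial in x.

With the vertex order [a, b, c, d, e, f, g], the degrees are [2, 2, 1, 2, 2, 1, 2], giving D = diag(2, 2, 1, 2, 2, 1, 2) and L = D - A. L has integer entries, so p(x) = det(xI - L) has integer coefficients. Expanding the determinant yields x^7 - 12x^6 + 55x^5 - 120x^4 + 124x^3 - 48x^2. The constant term is 0 because L is singular (the all-ones vector lies in its kernel). The largest eigenvalue, 4, is at most the vertex count 7. The eigenvalues sum to 12, which equals trace(L) = 2|E|.

x^7 - 12x^6 + 55x^5 - 120x^4 + 124x^3 - 48x^2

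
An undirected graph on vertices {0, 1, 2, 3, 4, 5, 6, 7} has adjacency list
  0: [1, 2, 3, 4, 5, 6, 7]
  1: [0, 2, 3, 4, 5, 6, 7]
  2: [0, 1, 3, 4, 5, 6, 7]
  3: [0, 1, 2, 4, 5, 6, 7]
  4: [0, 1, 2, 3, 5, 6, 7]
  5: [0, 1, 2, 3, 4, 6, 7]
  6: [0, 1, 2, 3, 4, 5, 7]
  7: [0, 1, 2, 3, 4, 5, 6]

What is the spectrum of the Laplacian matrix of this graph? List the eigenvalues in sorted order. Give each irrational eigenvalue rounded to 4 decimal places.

Reading degrees in the order [0, 1, 2, 3, 4, 5, 6, 7] gives [7, 7, 7, 7, 7, 7, 7, 7]; set D = diag(7, 7, 7, 7, 7, 7, 7, 7) and form L = D - A. The multiplicity of 0 as a Laplacian eigenvalue equals the number of connected components. The single zero eigenvalue shows the graph is connected.

[0, 8, 8, 8, 8, 8, 8, 8]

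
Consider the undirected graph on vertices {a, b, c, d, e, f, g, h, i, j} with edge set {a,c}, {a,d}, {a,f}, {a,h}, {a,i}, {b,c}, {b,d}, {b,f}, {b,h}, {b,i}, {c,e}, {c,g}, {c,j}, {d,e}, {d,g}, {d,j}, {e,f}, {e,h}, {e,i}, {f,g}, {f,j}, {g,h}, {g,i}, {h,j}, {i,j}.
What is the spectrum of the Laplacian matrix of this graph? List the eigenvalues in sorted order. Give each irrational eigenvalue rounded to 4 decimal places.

[0, 5, 5, 5, 5, 5, 5, 5, 5, 10]

Each diagonal entry of L is the vertex degree and each off-diagonal entry is -1 where an edge is present, 0 otherwise; in the order [a, b, c, d, e, f, g, h, i, j] the diagonal is [5, 5, 5, 5, 5, 5, 5, 5, 5, 5]. Diagonalising L (or applying a numerical eigensolver to the 10x10 matrix) gives the spectrum above. There is one zero in the spectrum, matching the 1 component. The eigenvalues sum to 50, which equals trace(L) = 2|E|.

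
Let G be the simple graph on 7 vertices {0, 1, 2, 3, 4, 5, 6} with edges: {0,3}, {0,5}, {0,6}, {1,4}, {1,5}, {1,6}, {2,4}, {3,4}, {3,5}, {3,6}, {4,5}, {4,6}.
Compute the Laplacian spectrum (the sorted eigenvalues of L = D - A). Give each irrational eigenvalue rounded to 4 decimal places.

[0, 0.9422, 2.6646, 4, 4.2300, 5.8103, 6.3530]

Each diagonal entry of L is the vertex degree and each off-diagonal entry is -1 where an edge is present, 0 otherwise; in the order [0, 1, 2, 3, 4, 5, 6] the diagonal is [3, 3, 1, 4, 5, 4, 4]. The multiplicity of 0 as a Laplacian eigenvalue equals the number of connected components. The single zero eigenvalue shows the graph is connected. The eigenvalues sum to 24, which equals trace(L) = 2|E|.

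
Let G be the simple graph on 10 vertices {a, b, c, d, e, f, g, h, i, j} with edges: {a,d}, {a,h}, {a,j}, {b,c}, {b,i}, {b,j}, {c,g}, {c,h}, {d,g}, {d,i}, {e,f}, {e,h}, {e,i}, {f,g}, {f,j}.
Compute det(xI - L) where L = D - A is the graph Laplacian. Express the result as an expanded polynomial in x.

Each diagonal entry of L is the vertex degree and each off-diagonal entry is -1 where an edge is present, 0 otherwise; in the order [a, b, c, d, e, f, g, h, i, j] the diagonal is [3, 3, 3, 3, 3, 3, 3, 3, 3, 3]. L has integer entries, so p(x) = det(xI - L) has integer coefficients. Expanding the determinant yields x^10 - 30x^9 + 390x^8 - 2880x^7 + 13305x^6 - 39882x^5 + 77640x^4 - 94800x^3 + 66000x^2 - 20000x. Since p(0) = det(-L) = 0, x divides p(x). There is one zero in the spectrum, matching the 1 component.

x^10 - 30x^9 + 390x^8 - 2880x^7 + 13305x^6 - 39882x^5 + 77640x^4 - 94800x^3 + 66000x^2 - 20000x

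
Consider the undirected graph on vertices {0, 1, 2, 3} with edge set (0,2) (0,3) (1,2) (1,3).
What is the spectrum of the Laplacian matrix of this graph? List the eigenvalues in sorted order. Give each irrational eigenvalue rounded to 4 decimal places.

Reading degrees in the order [0, 1, 2, 3] gives [2, 2, 2, 2]; set D = diag(2, 2, 2, 2) and form L = D - A. Diagonalising L (or applying a numerical eigensolver to the 4x4 matrix) gives the spectrum above. The single zero eigenvalue shows the graph is connected. By the matrix-tree theorem the graph has (1/4) * product of the nonzero eigenvalues = 4 spanning trees.

[0, 2, 2, 4]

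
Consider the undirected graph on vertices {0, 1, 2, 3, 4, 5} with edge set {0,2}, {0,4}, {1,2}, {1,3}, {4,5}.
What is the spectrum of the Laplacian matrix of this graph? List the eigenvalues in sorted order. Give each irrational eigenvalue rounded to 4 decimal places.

Each diagonal entry of L is the vertex degree and each off-diagonal entry is -1 where an edge is present, 0 otherwise; in the order [0, 1, 2, 3, 4, 5] the diagonal is [2, 2, 2, 1, 2, 1]. The multiplicity of 0 as a Laplacian eigenvalue equals the number of connected components. The eigenvalues sum to 10, which equals trace(L) = 2|E|.

[0, 0.2679, 1, 2, 3, 3.7321]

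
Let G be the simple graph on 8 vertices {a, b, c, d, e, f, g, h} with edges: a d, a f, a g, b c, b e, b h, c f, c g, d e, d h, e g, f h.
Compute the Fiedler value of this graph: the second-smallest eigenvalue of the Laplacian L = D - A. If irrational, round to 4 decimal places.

2

Reading degrees in the order [a, b, c, d, e, f, g, h] gives [3, 3, 3, 3, 3, 3, 3, 3]; set D = diag(3, 3, 3, 3, 3, 3, 3, 3) and form L = D - A. The sorted Laplacian eigenvalues are [0, 2, 2, 2, 4, 4, 4, 6]; the algebraic connectivity is the second entry, 2. By the matrix-tree theorem the graph has (1/8) * product of the nonzero eigenvalues = 384 spanning trees. The eigenvalues sum to 24, which equals trace(L) = 2|E|.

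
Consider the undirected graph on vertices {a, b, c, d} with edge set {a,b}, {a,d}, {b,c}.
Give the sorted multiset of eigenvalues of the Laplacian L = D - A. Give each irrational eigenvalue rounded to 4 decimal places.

[0, 0.5858, 2, 3.4142]

Each diagonal entry of L is the vertex degree and each off-diagonal entry is -1 where an edge is present, 0 otherwise; in the order [a, b, c, d] the diagonal is [2, 2, 1, 1]. Diagonalising L (or applying a numerical eigensolver to the 4x4 matrix) gives the spectrum above. By the matrix-tree theorem the graph has (1/4) * product of the nonzero eigenvalues = 1 spanning tree. The largest eigenvalue, 3.4142, is at most the vertex count 4.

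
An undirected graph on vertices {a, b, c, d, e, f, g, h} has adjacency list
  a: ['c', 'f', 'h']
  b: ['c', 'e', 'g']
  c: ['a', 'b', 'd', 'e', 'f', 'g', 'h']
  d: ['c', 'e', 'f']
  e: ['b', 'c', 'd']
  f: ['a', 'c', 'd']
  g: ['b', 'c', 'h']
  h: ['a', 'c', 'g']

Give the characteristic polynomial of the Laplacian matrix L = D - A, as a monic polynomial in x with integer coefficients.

x^8 - 28x^7 + 322x^6 - 1974x^5 + 6965x^4 - 14126x^3 + 15225x^2 - 6728x

Each diagonal entry of L is the vertex degree and each off-diagonal entry is -1 where an edge is present, 0 otherwise; in the order [a, b, c, d, e, f, g, h] the diagonal is [3, 3, 7, 3, 3, 3, 3, 3]. L has integer entries, so p(x) = det(xI - L) has integer coefficients. Expanding the determinant yields x^8 - 28x^7 + 322x^6 - 1974x^5 + 6965x^4 - 14126x^3 + 15225x^2 - 6728x. The coefficient of x^7 equals -trace(L) = -28, matching the sum of degrees.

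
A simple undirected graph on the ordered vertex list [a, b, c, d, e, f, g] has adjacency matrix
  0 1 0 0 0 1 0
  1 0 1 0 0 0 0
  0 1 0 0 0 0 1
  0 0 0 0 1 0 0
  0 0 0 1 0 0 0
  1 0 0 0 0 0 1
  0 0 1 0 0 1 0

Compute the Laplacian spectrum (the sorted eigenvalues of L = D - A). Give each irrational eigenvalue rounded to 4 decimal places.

[0, 0, 1.3820, 1.3820, 2, 3.6180, 3.6180]

With the vertex order [a, b, c, d, e, f, g], the degrees are [2, 2, 2, 1, 1, 2, 2], giving D = diag(2, 2, 2, 1, 1, 2, 2) and L = D - A. The multiplicity of 0 as a Laplacian eigenvalue equals the number of connected components. The 2 zero eigenvalues correspond to the 2 connected components. The eigenvalues sum to 12, which equals trace(L) = 2|E|. The largest eigenvalue, 3.6180, is at most the vertex count 7.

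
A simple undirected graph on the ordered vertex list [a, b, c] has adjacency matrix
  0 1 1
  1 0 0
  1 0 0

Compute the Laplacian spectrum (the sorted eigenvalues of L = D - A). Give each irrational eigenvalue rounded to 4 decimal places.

Reading degrees in the order [a, b, c] gives [2, 1, 1]; set D = diag(2, 1, 1) and form L = D - A. The multiplicity of 0 as a Laplacian eigenvalue equals the number of connected components.

[0, 1, 3]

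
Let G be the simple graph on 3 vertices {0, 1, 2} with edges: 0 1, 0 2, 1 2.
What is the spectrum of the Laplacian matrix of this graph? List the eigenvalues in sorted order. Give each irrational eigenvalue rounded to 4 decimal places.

[0, 3, 3]

Each diagonal entry of L is the vertex degree and each off-diagonal entry is -1 where an edge is present, 0 otherwise; in the order [0, 1, 2] the diagonal is [2, 2, 2]. Since every row of L sums to 0, the all-ones vector is in the kernel and 0 is an eigenvalue. By the matrix-tree theorem the graph has (1/3) * product of the nonzero eigenvalues = 3 spanning trees. There is one zero in the spectrum, matching the 1 component.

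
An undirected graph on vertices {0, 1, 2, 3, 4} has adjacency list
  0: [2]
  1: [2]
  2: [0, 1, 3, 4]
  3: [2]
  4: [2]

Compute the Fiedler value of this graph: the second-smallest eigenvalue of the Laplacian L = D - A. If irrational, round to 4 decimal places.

1

With the vertex order [0, 1, 2, 3, 4], the degrees are [1, 1, 4, 1, 1], giving D = diag(1, 1, 4, 1, 1) and L = D - A. Computing the eigenvalues of L and sorting gives [0, 1, 1, 1, 5]. The Fiedler value lambda_2 = 1 is strictly positive, so the graph is connected. By the matrix-tree theorem the graph has (1/5) * product of the nonzero eigenvalues = 1 spanning tree.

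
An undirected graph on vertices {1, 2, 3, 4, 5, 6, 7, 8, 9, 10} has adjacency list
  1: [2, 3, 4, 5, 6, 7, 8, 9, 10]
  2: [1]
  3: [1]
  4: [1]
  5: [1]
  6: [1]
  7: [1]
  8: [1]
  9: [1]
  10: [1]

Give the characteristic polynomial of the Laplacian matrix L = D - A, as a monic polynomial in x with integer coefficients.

x^10 - 18x^9 + 108x^8 - 336x^7 + 630x^6 - 756x^5 + 588x^4 - 288x^3 + 81x^2 - 10x

Reading degrees in the order [1, 2, 3, 4, 5, 6, 7, 8, 9, 10] gives [9, 1, 1, 1, 1, 1, 1, 1, 1, 1]; set D = diag(9, 1, 1, 1, 1, 1, 1, 1, 1, 1) and form L = D - A. The eigenvalues of L are [0, 1, 1, 1, 1, 1, 1, 1, 1, 10]; the characteristic polynomial is the product of (x - lambda_i), which multiplies out to x^10 - 18x^9 + 108x^8 - 336x^7 + 630x^6 - 756x^5 + 588x^4 - 288x^3 + 81x^2 - 10x. The constant term is 0 because L is singular (the all-ones vector lies in its kernel). By the matrix-tree theorem the graph has (1/10) * product of the nonzero eigenvalues = 1 spanning tree.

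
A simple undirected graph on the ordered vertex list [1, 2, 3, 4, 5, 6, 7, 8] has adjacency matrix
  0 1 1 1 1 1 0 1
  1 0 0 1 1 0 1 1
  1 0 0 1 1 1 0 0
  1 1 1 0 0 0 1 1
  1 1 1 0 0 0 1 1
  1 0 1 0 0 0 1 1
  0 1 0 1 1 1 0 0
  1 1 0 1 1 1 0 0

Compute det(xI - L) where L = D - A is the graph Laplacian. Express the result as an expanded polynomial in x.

Reading degrees in the order [1, 2, 3, 4, 5, 6, 7, 8] gives [6, 5, 4, 5, 5, 4, 4, 5]; set D = diag(6, 5, 4, 5, 5, 4, 4, 5) and form L = D - A. Computing det(xI - L) by cofactor expansion (or equivalently via sum-over-permutations) gives x^8 - 38x^7 + 611x^6 - 5388x^5 + 28142x^4 - 87066x^3 + 147754x^2 - 106120x. The coefficient of x^7 equals -trace(L) = -38, matching the sum of degrees. The largest eigenvalue, 7.7817, is at most the vertex count 8.

x^8 - 38x^7 + 611x^6 - 5388x^5 + 28142x^4 - 87066x^3 + 147754x^2 - 106120x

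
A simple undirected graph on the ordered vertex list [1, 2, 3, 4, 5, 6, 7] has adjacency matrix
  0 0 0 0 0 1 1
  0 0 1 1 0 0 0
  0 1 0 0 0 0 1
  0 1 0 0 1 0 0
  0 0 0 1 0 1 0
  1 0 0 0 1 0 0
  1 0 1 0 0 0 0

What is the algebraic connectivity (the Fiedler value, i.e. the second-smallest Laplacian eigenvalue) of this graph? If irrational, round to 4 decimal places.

Each diagonal entry of L is the vertex degree and each off-diagonal entry is -1 where an edge is present, 0 otherwise; in the order [1, 2, 3, 4, 5, 6, 7] the diagonal is [2, 2, 2, 2, 2, 2, 2]. The smallest Laplacian eigenvalue is always 0. The next one, lambda_2 = 0.7530, measures how hard the graph is to disconnect: larger values mean better connectivity. The eigenvalues sum to 14, which equals trace(L) = 2|E|. The largest eigenvalue, 3.8019, is at most the vertex count 7.

0.7530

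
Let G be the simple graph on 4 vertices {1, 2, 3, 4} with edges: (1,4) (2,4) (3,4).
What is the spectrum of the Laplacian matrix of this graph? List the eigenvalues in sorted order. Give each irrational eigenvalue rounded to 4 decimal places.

Each diagonal entry of L is the vertex degree and each off-diagonal entry is -1 where an edge is present, 0 otherwise; in the order [1, 2, 3, 4] the diagonal is [1, 1, 1, 3]. Diagonalising L (or applying a numerical eigensolver to the 4x4 matrix) gives the spectrum above. The single zero eigenvalue shows the graph is connected.

[0, 1, 1, 4]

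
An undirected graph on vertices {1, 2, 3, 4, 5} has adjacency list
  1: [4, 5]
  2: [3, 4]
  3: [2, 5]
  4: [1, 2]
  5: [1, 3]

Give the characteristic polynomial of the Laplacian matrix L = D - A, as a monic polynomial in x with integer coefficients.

With the vertex order [1, 2, 3, 4, 5], the degrees are [2, 2, 2, 2, 2], giving D = diag(2, 2, 2, 2, 2) and L = D - A. L has integer entries, so p(x) = det(xI - L) has integer coefficients. Expanding the determinant yields x^5 - 10x^4 + 35x^3 - 50x^2 + 25x. Since p(0) = det(-L) = 0, x divides p(x). There is one zero in the spectrum, matching the 1 component. The largest eigenvalue, 3.6180, is at most the vertex count 5.

x^5 - 10x^4 + 35x^3 - 50x^2 + 25x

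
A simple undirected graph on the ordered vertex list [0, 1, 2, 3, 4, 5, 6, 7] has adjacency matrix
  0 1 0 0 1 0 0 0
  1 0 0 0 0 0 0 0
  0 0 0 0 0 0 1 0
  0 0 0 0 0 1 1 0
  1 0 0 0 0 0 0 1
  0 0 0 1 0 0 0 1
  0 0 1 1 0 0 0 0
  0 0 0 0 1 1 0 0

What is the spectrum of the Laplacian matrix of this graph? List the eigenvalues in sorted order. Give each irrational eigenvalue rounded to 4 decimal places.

[0, 0.1522, 0.5858, 1.2346, 2, 2.7654, 3.4142, 3.8478]

With the vertex order [0, 1, 2, 3, 4, 5, 6, 7], the degrees are [2, 1, 1, 2, 2, 2, 2, 2], giving D = diag(2, 1, 1, 2, 2, 2, 2, 2) and L = D - A. L is symmetric positive semidefinite, so every eigenvalue is real and nonnegative. The largest eigenvalue, 3.8478, is at most the vertex count 8.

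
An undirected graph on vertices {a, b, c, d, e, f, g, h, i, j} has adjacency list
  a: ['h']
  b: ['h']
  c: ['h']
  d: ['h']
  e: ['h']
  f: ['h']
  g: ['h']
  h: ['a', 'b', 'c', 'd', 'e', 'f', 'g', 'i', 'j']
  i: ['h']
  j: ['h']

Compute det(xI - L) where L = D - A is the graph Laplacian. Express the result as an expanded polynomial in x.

x^10 - 18x^9 + 108x^8 - 336x^7 + 630x^6 - 756x^5 + 588x^4 - 288x^3 + 81x^2 - 10x

Each diagonal entry of L is the vertex degree and each off-diagonal entry is -1 where an edge is present, 0 otherwise; in the order [a, b, c, d, e, f, g, h, i, j] the diagonal is [1, 1, 1, 1, 1, 1, 1, 9, 1, 1]. Computing det(xI - L) by cofactor expansion (or equivalently via sum-over-permutations) gives x^10 - 18x^9 + 108x^8 - 336x^7 + 630x^6 - 756x^5 + 588x^4 - 288x^3 + 81x^2 - 10x. The constant term is 0 because L is singular (the all-ones vector lies in its kernel). By the matrix-tree theorem the graph has (1/10) * product of the nonzero eigenvalues = 1 spanning tree. The eigenvalues sum to 18, which equals trace(L) = 2|E|.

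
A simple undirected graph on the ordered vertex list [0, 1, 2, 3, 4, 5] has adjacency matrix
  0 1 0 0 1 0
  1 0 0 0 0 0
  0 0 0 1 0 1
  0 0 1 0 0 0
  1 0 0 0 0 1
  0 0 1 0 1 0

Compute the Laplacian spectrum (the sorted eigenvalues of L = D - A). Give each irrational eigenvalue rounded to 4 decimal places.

Each diagonal entry of L is the vertex degree and each off-diagonal entry is -1 where an edge is present, 0 otherwise; in the order [0, 1, 2, 3, 4, 5] the diagonal is [2, 1, 2, 1, 2, 2]. The multiplicity of 0 as a Laplacian eigenvalue equals the number of connected components. The single zero eigenvalue shows the graph is connected. The largest eigenvalue, 3.7321, is at most the vertex count 6. By the matrix-tree theorem the graph has (1/6) * product of the nonzero eigenvalues = 1 spanning tree.

[0, 0.2679, 1, 2, 3, 3.7321]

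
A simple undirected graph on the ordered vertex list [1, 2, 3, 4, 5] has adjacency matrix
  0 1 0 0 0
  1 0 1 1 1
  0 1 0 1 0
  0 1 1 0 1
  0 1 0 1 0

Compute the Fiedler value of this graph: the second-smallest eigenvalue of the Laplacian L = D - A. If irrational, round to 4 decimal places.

1

Each diagonal entry of L is the vertex degree and each off-diagonal entry is -1 where an edge is present, 0 otherwise; in the order [1, 2, 3, 4, 5] the diagonal is [1, 4, 2, 3, 2]. The sorted Laplacian eigenvalues are [0, 1, 2, 4, 5]; the algebraic connectivity is the second entry, 1. There is one zero in the spectrum, matching the 1 component.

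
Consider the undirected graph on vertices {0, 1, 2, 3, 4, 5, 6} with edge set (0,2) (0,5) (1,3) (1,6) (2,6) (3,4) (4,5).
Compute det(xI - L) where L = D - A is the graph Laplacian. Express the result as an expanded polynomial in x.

Reading degrees in the order [0, 1, 2, 3, 4, 5, 6] gives [2, 2, 2, 2, 2, 2, 2]; set D = diag(2, 2, 2, 2, 2, 2, 2) and form L = D - A. Computing det(xI - L) by cofactor expansion (or equivalently via sum-over-permutations) gives x^7 - 14x^6 + 77x^5 - 210x^4 + 294x^3 - 196x^2 + 49x. Since p(0) = det(-L) = 0, x divides p(x).

x^7 - 14x^6 + 77x^5 - 210x^4 + 294x^3 - 196x^2 + 49x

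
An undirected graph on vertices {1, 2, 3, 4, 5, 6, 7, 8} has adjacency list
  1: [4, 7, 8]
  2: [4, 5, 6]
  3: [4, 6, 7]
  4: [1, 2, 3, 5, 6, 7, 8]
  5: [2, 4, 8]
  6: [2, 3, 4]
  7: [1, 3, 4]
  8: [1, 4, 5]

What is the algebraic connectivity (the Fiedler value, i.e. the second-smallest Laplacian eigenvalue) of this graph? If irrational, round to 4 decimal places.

1.7530

With the vertex order [1, 2, 3, 4, 5, 6, 7, 8], the degrees are [3, 3, 3, 7, 3, 3, 3, 3], giving D = diag(3, 3, 3, 7, 3, 3, 3, 3) and L = D - A. Computing the eigenvalues of L and sorting gives [0, 1.7530, 1.7530, 3.4450, 3.4450, 4.8019, 4.8019, 8]. The Fiedler value lambda_2 = 1.7530 is strictly positive, so the graph is connected. By the matrix-tree theorem the graph has (1/8) * product of the nonzero eigenvalues = 841 spanning trees.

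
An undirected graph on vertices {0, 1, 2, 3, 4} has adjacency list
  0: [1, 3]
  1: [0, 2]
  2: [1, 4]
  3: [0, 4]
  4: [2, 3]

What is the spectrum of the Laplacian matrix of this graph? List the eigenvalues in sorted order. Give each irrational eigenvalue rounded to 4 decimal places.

Reading degrees in the order [0, 1, 2, 3, 4] gives [2, 2, 2, 2, 2]; set D = diag(2, 2, 2, 2, 2) and form L = D - A. The multiplicity of 0 as a Laplacian eigenvalue equals the number of connected components. The largest eigenvalue, 3.6180, is at most the vertex count 5. By the matrix-tree theorem the graph has (1/5) * product of the nonzero eigenvalues = 5 spanning trees.

[0, 1.3820, 1.3820, 3.6180, 3.6180]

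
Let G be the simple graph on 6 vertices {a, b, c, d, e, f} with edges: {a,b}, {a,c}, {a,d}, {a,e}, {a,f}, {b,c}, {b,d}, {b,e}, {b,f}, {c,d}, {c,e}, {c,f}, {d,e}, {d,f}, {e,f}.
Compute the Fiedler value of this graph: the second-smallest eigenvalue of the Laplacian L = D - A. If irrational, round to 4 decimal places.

Each diagonal entry of L is the vertex degree and each off-diagonal entry is -1 where an edge is present, 0 otherwise; in the order [a, b, c, d, e, f] the diagonal is [5, 5, 5, 5, 5, 5]. The smallest Laplacian eigenvalue is always 0. The next one, lambda_2 = 6, measures how hard the graph is to disconnect: larger values mean better connectivity. The eigenvalues sum to 30, which equals trace(L) = 2|E|. By the matrix-tree theorem the graph has (1/6) * product of the nonzero eigenvalues = 1296 spanning trees.

6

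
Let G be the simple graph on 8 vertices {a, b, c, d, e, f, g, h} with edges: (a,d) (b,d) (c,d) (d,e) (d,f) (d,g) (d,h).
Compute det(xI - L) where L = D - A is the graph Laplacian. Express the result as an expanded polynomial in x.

x^8 - 14x^7 + 63x^6 - 140x^5 + 175x^4 - 126x^3 + 49x^2 - 8x

With the vertex order [a, b, c, d, e, f, g, h], the degrees are [1, 1, 1, 7, 1, 1, 1, 1], giving D = diag(1, 1, 1, 7, 1, 1, 1, 1) and L = D - A. Computing det(xI - L) by cofactor expansion (or equivalently via sum-over-permutations) gives x^8 - 14x^7 + 63x^6 - 140x^5 + 175x^4 - 126x^3 + 49x^2 - 8x. Since p(0) = det(-L) = 0, x divides p(x).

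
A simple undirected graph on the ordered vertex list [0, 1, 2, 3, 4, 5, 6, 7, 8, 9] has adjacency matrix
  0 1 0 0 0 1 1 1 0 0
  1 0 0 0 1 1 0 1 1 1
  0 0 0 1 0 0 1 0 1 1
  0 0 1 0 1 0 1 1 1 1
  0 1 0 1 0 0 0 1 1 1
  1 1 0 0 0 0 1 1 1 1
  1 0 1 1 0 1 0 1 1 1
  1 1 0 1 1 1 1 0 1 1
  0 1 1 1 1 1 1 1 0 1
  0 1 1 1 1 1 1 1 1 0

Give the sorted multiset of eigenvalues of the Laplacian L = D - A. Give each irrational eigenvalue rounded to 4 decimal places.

Reading degrees in the order [0, 1, 2, 3, 4, 5, 6, 7, 8, 9] gives [4, 6, 4, 6, 5, 6, 7, 8, 8, 8]; set D = diag(4, 6, 4, 6, 5, 6, 7, 8, 8, 8) and form L = D - A. The multiplicity of 0 as a Laplacian eigenvalue equals the number of connected components. The single zero eigenvalue shows the graph is connected.

[0, 3.1137, 4.0808, 5.7915, 6.1165, 7.3613, 8.1385, 9, 9.0632, 9.3345]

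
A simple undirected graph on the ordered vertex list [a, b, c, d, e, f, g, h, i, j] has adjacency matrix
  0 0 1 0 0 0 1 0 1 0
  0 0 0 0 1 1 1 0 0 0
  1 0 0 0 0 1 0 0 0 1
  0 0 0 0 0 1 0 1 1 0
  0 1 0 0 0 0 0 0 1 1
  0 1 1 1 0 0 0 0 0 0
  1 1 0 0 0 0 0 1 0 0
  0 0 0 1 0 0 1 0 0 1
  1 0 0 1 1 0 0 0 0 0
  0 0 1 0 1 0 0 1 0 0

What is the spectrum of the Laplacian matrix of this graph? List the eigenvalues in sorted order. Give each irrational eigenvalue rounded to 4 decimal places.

With the vertex order [a, b, c, d, e, f, g, h, i, j], the degrees are [3, 3, 3, 3, 3, 3, 3, 3, 3, 3], giving D = diag(3, 3, 3, 3, 3, 3, 3, 3, 3, 3) and L = D - A. Diagonalising L (or applying a numerical eigensolver to the 10x10 matrix) gives the spectrum above. The single zero eigenvalue shows the graph is connected. There is one zero in the spectrum, matching the 1 component.

[0, 2, 2, 2, 2, 2, 5, 5, 5, 5]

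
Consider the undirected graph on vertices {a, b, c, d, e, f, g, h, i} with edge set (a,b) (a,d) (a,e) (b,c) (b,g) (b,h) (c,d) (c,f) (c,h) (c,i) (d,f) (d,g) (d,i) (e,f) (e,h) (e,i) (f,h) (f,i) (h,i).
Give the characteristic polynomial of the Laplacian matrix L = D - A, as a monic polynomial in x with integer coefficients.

With the vertex order [a, b, c, d, e, f, g, h, i], the degrees are [3, 4, 5, 5, 4, 5, 2, 5, 5], giving D = diag(3, 4, 5, 5, 4, 5, 2, 5, 5) and L = D - A. Computing det(xI - L) by cofactor expansion (or equivalently via sum-over-permutations) gives x^9 - 38x^8 + 618x^7 - 5604x^6 + 30901x^5 - 105746x^4 + 218461x^3 - 247920x^2 + 117612x. The constant term is 0 because L is singular (the all-ones vector lies in its kernel). There is one zero in the spectrum, matching the 1 component. By the matrix-tree theorem the graph has (1/9) * product of the nonzero eigenvalues = 13068 spanning trees.

x^9 - 38x^8 + 618x^7 - 5604x^6 + 30901x^5 - 105746x^4 + 218461x^3 - 247920x^2 + 117612x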